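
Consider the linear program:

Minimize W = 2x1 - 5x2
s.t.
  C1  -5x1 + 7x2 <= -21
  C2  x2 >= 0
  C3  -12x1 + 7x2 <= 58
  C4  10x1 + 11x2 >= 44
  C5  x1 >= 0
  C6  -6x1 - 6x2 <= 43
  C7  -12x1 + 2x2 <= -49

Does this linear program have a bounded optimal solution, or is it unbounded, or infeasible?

unbounded

From the feasible point (539/125, 2/25), moving in the direction (7, 5) keeps every constraint satisfied while W decreases without bound.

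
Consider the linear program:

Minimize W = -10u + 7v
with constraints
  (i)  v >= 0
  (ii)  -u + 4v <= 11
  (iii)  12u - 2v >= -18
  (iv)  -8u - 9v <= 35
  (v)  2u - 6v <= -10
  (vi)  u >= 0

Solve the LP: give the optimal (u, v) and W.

Feasible corners and W = -10u + 7v:
  (13, 6) → W = -88
  (0, 11/4) → W = 77/4
  (0, 5/3) → W = 35/3

u = 13, v = 6, minimum W = -88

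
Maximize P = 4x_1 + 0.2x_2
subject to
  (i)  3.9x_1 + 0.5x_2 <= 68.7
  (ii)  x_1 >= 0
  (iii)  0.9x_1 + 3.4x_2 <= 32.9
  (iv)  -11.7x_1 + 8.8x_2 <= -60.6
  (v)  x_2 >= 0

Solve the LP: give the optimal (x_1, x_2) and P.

x_1 = 229/13, x_2 = 0, maximum P = 916/13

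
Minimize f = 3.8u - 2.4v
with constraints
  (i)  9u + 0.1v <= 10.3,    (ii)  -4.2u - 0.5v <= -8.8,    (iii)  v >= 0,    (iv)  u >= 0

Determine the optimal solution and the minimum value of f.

Corner points and f = 3.8u - 2.4v:
  (427/408, 599/68) → f = -7003/408
  (0, 103) → f = -1236/5
  (0, 88/5) → f = -1056/25

At the optimal vertex, 9u + 0.1v = 10.3 and u = 0.
Solving simultaneously gives u = 0, v = 103.

u = 0, v = 103, minimum f = -247.2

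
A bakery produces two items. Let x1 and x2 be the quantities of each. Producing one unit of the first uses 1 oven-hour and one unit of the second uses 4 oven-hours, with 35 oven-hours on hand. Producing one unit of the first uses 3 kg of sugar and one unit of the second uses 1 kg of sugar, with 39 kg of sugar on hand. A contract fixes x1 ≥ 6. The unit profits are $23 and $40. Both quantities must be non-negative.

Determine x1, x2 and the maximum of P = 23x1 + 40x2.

Vertices and P = 23x1 + 40x2:
  (13, 0) → P = 299
  (6, 0) → P = 138
  (11, 6) → P = 493
  (6, 29/4) → P = 428

At the optimal vertex, x1 + 4x2 = 35 and 3x1 + x2 = 39.
Solving simultaneously gives x1 = 11, x2 = 6.

x1 = 11, x2 = 6, maximum P = 493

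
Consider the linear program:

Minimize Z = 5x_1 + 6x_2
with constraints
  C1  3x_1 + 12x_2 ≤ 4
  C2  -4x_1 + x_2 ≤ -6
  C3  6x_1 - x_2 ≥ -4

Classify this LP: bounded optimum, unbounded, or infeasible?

From the feasible point (76/51, -2/51), moving in the direction (-1, -6) keeps every constraint satisfied while Z decreases without bound.

unbounded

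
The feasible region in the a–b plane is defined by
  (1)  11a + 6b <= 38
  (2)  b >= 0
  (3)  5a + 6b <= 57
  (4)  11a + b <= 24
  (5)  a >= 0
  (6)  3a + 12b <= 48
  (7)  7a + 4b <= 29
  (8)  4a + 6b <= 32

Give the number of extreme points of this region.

5

Intersecting each pair of boundary lines and keeping only the points that satisfy every inequality leaves:
  (106/55, 14/5)
  (28/19, 69/19)
  (24/11, 0)
  (0, 0)
  (0, 4)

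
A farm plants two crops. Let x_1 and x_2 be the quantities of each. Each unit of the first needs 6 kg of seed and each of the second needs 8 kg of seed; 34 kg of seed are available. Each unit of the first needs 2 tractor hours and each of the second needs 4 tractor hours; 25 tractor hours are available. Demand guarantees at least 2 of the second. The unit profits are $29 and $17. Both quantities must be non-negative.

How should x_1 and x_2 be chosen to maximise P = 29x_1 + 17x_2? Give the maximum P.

Corner points and P = 29x_1 + 17x_2:
  (0, 17/4) → P = 289/4
  (0, 2) → P = 34
  (3, 2) → P = 121

The optimum lies where 6x_1 + 8x_2 = 34 and x_2 = 2.
Solving simultaneously gives x_1 = 3, x_2 = 2.

x_1 = 3, x_2 = 2, maximum P = 121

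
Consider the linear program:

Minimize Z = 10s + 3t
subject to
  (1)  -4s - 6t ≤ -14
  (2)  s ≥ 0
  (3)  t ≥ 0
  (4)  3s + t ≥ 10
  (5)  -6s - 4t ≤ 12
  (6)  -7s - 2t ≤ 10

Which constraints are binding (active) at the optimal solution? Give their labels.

Corner points and Z = 10s + 3t:
  (7/2, 0) → Z = 35
  (23/7, 1/7) → Z = 233/7
  (0, 10) → Z = 30
The feasible region is unbounded (it extends along (0, 1), (1, 0)), but Z strictly increases along every unbounded feasible direction, so there is no improving ray and the minimum is attained at a vertex.

The minimum is at (0, 10). Substituting into each constraint, equality holds for (2) and (4); the remaining constraints have slack.

(2) and (4)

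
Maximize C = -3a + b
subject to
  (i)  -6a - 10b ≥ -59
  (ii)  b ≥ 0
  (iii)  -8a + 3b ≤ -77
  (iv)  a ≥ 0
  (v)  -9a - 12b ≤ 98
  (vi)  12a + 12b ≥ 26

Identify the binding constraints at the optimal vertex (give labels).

Feasible corners and C = -3a + b:
  (59/6, 0) → C = -59/2
  (947/98, 5/49) → C = -2831/98
  (77/8, 0) → C = -231/8

The maximum is at (77/8, 0). Substituting into each constraint, equality holds for (ii) and (iii); the remaining constraints have slack.

(ii) and (iii)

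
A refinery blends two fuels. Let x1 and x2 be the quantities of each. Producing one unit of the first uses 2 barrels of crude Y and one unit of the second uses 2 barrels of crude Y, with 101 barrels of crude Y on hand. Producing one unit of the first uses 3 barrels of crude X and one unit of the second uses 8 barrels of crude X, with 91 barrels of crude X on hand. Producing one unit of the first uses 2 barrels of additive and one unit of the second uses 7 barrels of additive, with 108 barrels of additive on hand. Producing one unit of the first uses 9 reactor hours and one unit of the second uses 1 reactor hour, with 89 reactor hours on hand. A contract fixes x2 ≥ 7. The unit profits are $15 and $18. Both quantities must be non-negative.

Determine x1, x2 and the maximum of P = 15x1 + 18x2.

x1 = 9, x2 = 8, maximum P = 279

Vertices and P = 15x1 + 18x2:
  (0, 91/8) → P = 819/4
  (0, 7) → P = 126
  (9, 8) → P = 279
  (82/9, 7) → P = 788/3

At the optimal vertex, 3x1 + 8x2 = 91 and 9x1 + x2 = 89.
Solving simultaneously gives x1 = 9, x2 = 8.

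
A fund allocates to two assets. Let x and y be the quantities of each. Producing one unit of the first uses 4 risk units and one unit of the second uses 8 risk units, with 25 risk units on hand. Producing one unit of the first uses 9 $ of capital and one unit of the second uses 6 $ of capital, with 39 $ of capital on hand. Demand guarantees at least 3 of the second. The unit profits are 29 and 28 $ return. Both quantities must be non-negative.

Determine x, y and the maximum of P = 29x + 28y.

x = 1/4, y = 3, maximum P = 365/4

At the optimal vertex, 4x + 8y = 25 and y = 3.
Solving simultaneously gives x = 1/4, y = 3.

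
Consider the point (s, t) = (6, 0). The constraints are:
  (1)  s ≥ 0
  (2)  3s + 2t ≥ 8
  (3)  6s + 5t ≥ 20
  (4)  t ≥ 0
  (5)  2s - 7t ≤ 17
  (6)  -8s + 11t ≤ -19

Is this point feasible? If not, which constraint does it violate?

feasible

(1): 6 ≥ 0 ✓
(2): 18 ≥ 8 ✓
(3): 36 ≥ 20 ✓
(4): 0 ≥ 0 ✓
(5): 12 ≤ 17 ✓
(6): -48 ≤ -19 ✓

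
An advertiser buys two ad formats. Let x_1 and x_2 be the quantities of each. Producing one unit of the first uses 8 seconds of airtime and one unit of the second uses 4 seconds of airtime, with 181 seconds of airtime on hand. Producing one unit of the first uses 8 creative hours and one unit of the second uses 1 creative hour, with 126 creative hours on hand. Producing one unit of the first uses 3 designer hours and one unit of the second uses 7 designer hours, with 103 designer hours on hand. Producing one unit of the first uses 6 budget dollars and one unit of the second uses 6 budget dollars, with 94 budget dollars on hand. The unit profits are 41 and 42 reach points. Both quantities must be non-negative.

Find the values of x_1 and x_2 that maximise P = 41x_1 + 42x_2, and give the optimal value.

Corner points and P = 41x_1 + 42x_2:
  (0, 0) → P = 0
  (0, 103/7) → P = 618
  (47/3, 0) → P = 1927/3
  (5/3, 14) → P = 1969/3

At the optimal vertex, 3x_1 + 7x_2 = 103 and 6x_1 + 6x_2 = 94.
Solving simultaneously gives x_1 = 5/3, x_2 = 14.

x_1 = 5/3, x_2 = 14, maximum P = 1969/3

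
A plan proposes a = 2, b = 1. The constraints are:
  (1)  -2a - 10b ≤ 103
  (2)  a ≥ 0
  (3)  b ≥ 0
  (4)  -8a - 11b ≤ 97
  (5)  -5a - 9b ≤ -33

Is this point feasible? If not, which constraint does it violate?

Constraint (5): -5a - 9b = -19, which is not ≤ -33. All other constraints are satisfied.

not feasible — violates (5)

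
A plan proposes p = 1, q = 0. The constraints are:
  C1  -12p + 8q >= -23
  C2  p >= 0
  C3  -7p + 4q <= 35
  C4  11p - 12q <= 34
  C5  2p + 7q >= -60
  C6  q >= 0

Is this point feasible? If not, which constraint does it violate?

feasible

C1: -12 ≥ -23 ✓
C2: 1 ≥ 0 ✓
C3: -7 ≤ 35 ✓
C4: 11 ≤ 34 ✓
C5: 2 ≥ -60 ✓
C6: 0 ≥ 0 ✓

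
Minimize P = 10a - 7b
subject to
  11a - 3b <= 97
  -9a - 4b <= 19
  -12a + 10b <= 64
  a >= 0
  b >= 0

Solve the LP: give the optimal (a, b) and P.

Extreme points and P = 10a - 7b:
  (581/37, 934/37) → P = -728/37
  (97/11, 0) → P = 970/11
  (0, 32/5) → P = -224/5
  (0, 0) → P = 0

At the optimal vertex, -12a + 10b = 64 and a = 0.
Solving simultaneously gives a = 0, b = 32/5.

a = 0, b = 32/5, minimum P = -224/5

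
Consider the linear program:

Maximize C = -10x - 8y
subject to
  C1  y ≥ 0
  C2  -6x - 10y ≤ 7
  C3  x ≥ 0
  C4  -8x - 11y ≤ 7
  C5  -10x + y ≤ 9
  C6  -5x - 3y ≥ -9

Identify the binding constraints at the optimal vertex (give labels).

C1 and C3

Vertices and C = -10x - 8y:
  (0, 0) → C = 0
  (9/5, 0) → C = -18
  (0, 3) → C = -24

The maximum is at (0, 0). Substituting into each constraint, equality holds for C1 and C3; the remaining constraints have slack.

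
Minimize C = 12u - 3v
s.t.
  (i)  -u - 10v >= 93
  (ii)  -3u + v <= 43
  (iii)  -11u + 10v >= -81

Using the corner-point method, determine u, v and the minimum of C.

u = -511/19, v = -716/19, minimum C = -3984/19

Extreme points and C = 12u - 3v:
  (-523/31, -236/31) → C = -5568/31
  (-1, -46/5) → C = 78/5
  (-511/19, -716/19) → C = -3984/19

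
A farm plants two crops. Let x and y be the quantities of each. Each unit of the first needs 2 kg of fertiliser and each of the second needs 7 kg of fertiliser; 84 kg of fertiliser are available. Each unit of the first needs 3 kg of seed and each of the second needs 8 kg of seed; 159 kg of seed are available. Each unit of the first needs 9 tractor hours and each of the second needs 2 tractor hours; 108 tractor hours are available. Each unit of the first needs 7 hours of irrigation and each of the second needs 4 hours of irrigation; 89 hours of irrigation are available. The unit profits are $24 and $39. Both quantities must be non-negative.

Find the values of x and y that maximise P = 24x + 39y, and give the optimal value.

Corner points and P = 24x + 39y:
  (0, 0) → P = 0
  (0, 12) → P = 468
  (12, 0) → P = 288
  (7, 10) → P = 558
  (127/11, 45/22) → P = 7851/22

x = 7, y = 10, maximum P = 558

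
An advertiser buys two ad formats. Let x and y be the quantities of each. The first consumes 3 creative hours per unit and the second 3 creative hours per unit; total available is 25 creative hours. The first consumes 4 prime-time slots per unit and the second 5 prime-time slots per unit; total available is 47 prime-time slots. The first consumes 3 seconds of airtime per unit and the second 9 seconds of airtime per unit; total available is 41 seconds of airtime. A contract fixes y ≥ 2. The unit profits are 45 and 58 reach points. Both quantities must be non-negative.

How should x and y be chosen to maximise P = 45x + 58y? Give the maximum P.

The binding constraints are 3x + 3y = 25 and 3x + 9y = 41.
Solving simultaneously gives x = 17/3, y = 8/3.

x = 17/3, y = 8/3, maximum P = 1229/3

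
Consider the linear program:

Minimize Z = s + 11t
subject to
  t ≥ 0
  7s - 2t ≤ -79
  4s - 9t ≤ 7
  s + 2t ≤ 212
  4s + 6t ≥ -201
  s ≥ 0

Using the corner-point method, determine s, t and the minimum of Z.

s = 0, t = 79/2, minimum Z = 869/2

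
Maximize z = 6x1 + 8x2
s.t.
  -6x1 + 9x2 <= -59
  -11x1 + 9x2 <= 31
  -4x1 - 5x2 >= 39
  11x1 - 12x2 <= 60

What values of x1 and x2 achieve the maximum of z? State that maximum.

Corner points and z = 6x1 + 8x2:
  (-18, -167/9) → z = -2308/9
  (-56/9, -289/27) → z = -3320/27
  (-304/11, -91/3) → z = -13480/33

The optimum lies where -6x1 + 9x2 = -59 and 11x1 - 12x2 = 60.
Solving simultaneously gives x1 = -56/9, x2 = -289/27.

x1 = -56/9, x2 = -289/27, maximum z = -3320/27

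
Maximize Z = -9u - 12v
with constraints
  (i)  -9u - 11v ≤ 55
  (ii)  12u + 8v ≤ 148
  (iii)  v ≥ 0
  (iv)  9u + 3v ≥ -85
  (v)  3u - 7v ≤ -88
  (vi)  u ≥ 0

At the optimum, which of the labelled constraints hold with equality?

Extreme points and Z = -9u - 12v:
  (83/27, 125/9) → Z = -583/3
  (0, 37/2) → Z = -222
  (0, 88/7) → Z = -1056/7

The maximum is at (0, 88/7). Substituting into each constraint, equality holds for (v) and (vi); the remaining constraints have slack.

(v) and (vi)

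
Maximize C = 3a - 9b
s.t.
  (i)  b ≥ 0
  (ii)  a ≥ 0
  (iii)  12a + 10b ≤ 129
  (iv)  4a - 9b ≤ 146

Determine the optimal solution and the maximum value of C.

Corner points and C = 3a - 9b:
  (0, 0) → C = 0
  (43/4, 0) → C = 129/4
  (0, 129/10) → C = -1161/10

The binding constraints are b = 0 and 12a + 10b = 129.
Solving simultaneously gives a = 43/4, b = 0.

a = 43/4, b = 0, maximum C = 129/4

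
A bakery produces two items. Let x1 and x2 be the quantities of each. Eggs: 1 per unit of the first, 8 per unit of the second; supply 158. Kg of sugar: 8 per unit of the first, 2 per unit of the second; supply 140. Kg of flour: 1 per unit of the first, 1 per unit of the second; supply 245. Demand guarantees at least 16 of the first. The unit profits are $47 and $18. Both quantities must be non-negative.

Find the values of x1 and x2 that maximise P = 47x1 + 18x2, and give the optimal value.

x1 = 16, x2 = 6, maximum P = 860

Vertices and P = 47x1 + 18x2:
  (35/2, 0) → P = 1645/2
  (16, 0) → P = 752
  (16, 6) → P = 860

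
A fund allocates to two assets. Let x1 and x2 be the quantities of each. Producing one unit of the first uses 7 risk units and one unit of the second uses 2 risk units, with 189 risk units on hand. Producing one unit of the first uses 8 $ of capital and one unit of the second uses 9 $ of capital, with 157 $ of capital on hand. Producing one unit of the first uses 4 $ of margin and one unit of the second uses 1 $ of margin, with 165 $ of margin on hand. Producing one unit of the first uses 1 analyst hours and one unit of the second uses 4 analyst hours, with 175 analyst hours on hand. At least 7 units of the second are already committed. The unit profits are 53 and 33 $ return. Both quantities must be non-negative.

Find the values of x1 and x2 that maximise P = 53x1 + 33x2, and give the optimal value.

Feasible corners and P = 53x1 + 33x2:
  (0, 157/9) → P = 1727/3
  (0, 7) → P = 231
  (47/4, 7) → P = 3415/4

The optimum lies where 8x1 + 9x2 = 157 and x2 = 7.
Solving simultaneously gives x1 = 47/4, x2 = 7.

x1 = 47/4, x2 = 7, maximum P = 3415/4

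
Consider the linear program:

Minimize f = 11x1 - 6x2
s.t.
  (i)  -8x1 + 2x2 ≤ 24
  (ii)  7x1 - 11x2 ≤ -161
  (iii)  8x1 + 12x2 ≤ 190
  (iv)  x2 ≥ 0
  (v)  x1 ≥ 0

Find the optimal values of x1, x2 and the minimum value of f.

Corner points and f = 11x1 - 6x2:
  (29/37, 560/37) → f = -3041/37
  (23/28, 107/7) → f = -2315/28
  (79/86, 1309/86) → f = -6985/86

At the optimal vertex, -8x1 + 2x2 = 24 and 8x1 + 12x2 = 190.
Solving simultaneously gives x1 = 23/28, x2 = 107/7.

x1 = 23/28, x2 = 107/7, minimum f = -2315/28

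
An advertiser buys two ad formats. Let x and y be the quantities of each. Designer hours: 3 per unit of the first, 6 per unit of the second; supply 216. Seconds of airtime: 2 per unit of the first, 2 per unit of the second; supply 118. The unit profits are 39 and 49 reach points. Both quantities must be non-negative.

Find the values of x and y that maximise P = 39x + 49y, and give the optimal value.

x = 46, y = 13, maximum P = 2431

Vertices and P = 39x + 49y:
  (0, 0) → P = 0
  (0, 36) → P = 1764
  (59, 0) → P = 2301
  (46, 13) → P = 2431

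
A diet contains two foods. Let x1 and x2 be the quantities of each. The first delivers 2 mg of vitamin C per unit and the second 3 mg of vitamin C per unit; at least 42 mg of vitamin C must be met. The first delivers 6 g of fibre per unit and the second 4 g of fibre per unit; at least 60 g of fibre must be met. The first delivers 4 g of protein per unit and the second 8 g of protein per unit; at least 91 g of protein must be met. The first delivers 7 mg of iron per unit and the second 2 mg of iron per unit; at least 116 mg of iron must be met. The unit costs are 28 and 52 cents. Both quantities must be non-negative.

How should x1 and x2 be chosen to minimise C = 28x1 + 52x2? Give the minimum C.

The feasible region is unbounded (it extends along (0, 1), (1, 0)), but C strictly increases along every unbounded feasible direction, so there is no improving ray and the minimum is attained at a vertex.

The binding constraints are 2x1 + 3x2 = 42 and 4x1 + 8x2 = 91.
Solving simultaneously gives x1 = 63/4, x2 = 7/2.

x1 = 63/4, x2 = 7/2, minimum C = 623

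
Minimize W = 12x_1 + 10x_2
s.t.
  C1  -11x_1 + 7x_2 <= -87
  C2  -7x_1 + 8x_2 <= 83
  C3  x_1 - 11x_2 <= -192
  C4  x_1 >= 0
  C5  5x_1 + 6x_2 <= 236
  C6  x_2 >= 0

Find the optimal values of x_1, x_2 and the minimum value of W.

Extreme points and W = 12x_1 + 10x_2:
  (767/38, 733/38) → W = 8267/19
  (2174/101, 2161/101) → W = 47698/101
  (1444/61, 1196/61) → W = 29288/61

x_1 = 767/38, x_2 = 733/38, minimum W = 8267/19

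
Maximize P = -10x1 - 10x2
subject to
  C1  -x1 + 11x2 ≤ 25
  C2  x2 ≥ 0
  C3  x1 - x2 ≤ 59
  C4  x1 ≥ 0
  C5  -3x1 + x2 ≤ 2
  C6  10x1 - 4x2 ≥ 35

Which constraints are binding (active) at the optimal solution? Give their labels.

C2 and C6

Extreme points and P = -10x1 - 10x2:
  (337/5, 42/5) → P = -758
  (485/106, 285/106) → P = -3850/53
  (59, 0) → P = -590
  (7/2, 0) → P = -35

The maximum is at (7/2, 0). Substituting into each constraint, equality holds for C2 and C6; the remaining constraints have slack.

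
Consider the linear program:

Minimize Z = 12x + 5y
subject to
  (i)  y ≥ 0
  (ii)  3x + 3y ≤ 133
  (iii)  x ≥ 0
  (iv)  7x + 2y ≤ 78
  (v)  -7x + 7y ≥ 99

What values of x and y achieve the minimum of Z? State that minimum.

x = 0, y = 99/7, minimum Z = 495/7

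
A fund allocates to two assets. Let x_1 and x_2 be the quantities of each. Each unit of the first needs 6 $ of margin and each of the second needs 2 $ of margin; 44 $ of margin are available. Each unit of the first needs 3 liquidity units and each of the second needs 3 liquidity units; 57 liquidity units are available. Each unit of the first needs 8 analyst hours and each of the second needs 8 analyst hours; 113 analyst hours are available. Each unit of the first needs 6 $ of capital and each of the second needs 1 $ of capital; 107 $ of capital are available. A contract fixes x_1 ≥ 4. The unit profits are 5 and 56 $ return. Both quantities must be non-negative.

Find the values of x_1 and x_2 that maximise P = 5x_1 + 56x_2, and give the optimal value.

x_1 = 4, x_2 = 10, maximum P = 580

Vertices and P = 5x_1 + 56x_2:
  (22/3, 0) → P = 110/3
  (4, 0) → P = 20
  (4, 10) → P = 580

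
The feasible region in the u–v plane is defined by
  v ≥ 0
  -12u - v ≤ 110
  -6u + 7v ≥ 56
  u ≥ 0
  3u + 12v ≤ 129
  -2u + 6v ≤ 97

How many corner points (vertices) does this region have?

Intersecting each pair of boundary lines and keeping only the points that satisfy every inequality leaves:
  (0, 8)
  (77/31, 314/31)
  (0, 43/4)

3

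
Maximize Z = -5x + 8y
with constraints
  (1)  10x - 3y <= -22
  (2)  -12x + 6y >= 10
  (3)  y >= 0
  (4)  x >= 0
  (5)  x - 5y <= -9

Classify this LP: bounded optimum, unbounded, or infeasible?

unbounded

From the feasible point (0, 22/3), moving in the direction (0, 1) keeps every constraint satisfied while Z increases without bound.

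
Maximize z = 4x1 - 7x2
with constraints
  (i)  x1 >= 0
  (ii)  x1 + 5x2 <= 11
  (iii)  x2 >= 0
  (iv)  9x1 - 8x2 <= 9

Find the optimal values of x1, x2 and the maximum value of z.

x1 = 1, x2 = 0, maximum z = 4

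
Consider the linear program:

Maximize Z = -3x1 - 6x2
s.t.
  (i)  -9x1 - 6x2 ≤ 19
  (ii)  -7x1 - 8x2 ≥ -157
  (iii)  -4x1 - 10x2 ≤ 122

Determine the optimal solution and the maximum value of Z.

Vertices and Z = -3x1 - 6x2:
  (-547/15, 773/15) → Z = -999/5
  (271/33, -511/33) → Z = 751/11
  (67, -39) → Z = 33

x1 = 271/33, x2 = -511/33, maximum Z = 751/11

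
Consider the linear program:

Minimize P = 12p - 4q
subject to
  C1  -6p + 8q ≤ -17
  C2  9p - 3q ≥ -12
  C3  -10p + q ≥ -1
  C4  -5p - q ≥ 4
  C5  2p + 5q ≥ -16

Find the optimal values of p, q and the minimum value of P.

Feasible corners and P = 12p - 4q:
  (-15/46, -109/46) → P = 128/23
  (-43/46, -65/23) → P = 2/23
  (-1/5, -3) → P = 48/5
  (-11/52, -81/26) → P = 129/13

At the optimal vertex, -6p + 8q = -17 and 2p + 5q = -16.
Solving simultaneously gives p = -43/46, q = -65/23.

p = -43/46, q = -65/23, minimum P = 2/23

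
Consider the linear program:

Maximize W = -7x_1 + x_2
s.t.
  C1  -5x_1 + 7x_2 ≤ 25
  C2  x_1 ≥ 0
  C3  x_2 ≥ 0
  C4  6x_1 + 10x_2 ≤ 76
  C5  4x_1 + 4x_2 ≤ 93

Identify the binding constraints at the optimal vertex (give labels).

C1 and C2

Extreme points and W = -7x_1 + x_2:
  (0, 25/7) → W = 25/7
  (141/46, 265/46) → W = -361/23
  (0, 0) → W = 0
  (38/3, 0) → W = -266/3

The maximum is at (0, 25/7). Substituting into each constraint, equality holds for C1 and C2; the remaining constraints have slack.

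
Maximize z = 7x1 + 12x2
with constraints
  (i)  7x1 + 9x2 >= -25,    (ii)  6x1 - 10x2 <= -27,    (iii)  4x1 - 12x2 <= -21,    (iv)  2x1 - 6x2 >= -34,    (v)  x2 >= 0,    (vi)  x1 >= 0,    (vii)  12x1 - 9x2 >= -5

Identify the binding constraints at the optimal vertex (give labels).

(ii) and (iv)

Extreme points and z = 7x1 + 12x2:
  (89/8, 75/8) → z = 1523/8
  (193/66, 49/11) → z = 4879/66
  (46/9, 199/27) → z = 1118/9

The maximum is at (89/8, 75/8). Substituting into each constraint, equality holds for (ii) and (iv); the remaining constraints have slack.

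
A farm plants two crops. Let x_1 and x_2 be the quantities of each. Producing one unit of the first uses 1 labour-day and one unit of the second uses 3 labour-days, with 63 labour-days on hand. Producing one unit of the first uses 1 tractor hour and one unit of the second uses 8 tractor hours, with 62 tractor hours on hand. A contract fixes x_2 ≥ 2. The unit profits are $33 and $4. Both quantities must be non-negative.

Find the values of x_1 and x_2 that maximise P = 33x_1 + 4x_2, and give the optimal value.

x_1 = 46, x_2 = 2, maximum P = 1526

Extreme points and P = 33x_1 + 4x_2:
  (0, 31/4) → P = 31
  (0, 2) → P = 8
  (46, 2) → P = 1526

The optimum lies where x_1 + 8x_2 = 62 and x_2 = 2.
Solving simultaneously gives x_1 = 46, x_2 = 2.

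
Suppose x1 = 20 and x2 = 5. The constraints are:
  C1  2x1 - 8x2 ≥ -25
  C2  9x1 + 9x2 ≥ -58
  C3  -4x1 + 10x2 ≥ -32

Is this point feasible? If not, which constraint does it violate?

feasible

C1: 0 ≥ -25 ✓
C2: 225 ≥ -58 ✓
C3: -30 ≥ -32 ✓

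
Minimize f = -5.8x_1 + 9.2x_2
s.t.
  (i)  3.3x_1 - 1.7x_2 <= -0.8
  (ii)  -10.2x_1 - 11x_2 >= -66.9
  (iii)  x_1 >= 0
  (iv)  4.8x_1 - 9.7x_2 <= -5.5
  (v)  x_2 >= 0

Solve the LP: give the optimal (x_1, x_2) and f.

Corner points and f = -5.8x_1 + 9.2x_2:
  (10493/5364, 7631/1788) → f = 748781/26820
  (1/15, 3/5) → f = 77/15
  (0, 669/110) → f = 15387/275
  (0, 55/97) → f = 506/97

At the optimal vertex, 3.3x_1 - 1.7x_2 = -0.8 and 4.8x_1 - 9.7x_2 = -5.5.
Solving simultaneously gives x_1 = 1/15, x_2 = 3/5.

x_1 = 1/15, x_2 = 3/5, minimum f = 77/15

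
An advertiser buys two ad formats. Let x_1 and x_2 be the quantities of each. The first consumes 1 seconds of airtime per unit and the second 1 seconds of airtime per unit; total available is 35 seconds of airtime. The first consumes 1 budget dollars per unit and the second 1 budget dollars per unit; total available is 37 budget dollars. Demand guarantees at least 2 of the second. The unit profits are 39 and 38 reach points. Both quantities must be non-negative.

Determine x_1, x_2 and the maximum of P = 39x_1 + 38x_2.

Extreme points and P = 39x_1 + 38x_2:
  (0, 35) → P = 1330
  (0, 2) → P = 76
  (33, 2) → P = 1363

At the optimal vertex, x_1 + x_2 = 35 and x_2 = 2.
Solving simultaneously gives x_1 = 33, x_2 = 2.

x_1 = 33, x_2 = 2, maximum P = 1363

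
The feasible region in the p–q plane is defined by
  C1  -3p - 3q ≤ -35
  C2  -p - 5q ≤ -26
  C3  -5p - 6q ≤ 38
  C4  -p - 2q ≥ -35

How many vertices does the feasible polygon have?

3

Intersecting each pair of boundary lines and keeping only the points that satisfy every inequality leaves:
  (97/12, 43/12)
  (-35/3, 70/3)
  (41, -3)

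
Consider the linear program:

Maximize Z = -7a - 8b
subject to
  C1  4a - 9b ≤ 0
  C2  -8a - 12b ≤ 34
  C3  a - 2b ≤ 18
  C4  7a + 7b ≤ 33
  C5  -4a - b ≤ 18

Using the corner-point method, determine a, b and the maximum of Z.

a = -91/20, b = 1/5, maximum Z = 121/4

Feasible corners and Z = -7a - 8b:
  (-51/20, -17/15) → Z = 323/12
  (297/91, 132/91) → Z = -3135/91
  (-91/20, 1/5) → Z = 121/4
  (-53/7, 86/7) → Z = -317/7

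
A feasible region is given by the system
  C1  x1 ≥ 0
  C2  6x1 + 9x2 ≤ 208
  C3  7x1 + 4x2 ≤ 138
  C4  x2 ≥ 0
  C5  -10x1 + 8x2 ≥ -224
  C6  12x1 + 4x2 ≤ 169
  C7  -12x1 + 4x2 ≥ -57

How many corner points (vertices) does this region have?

The feasible vertices (each the meet of two boundaries and inside every other half-plane) are:
  (0, 208/9)
  (0, 0)
  (689/84, 247/14)
  (19/4, 0)
  (113/12, 14)

5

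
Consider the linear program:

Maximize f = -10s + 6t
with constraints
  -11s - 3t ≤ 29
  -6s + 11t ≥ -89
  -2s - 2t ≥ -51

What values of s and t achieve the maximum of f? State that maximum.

Corner points and f = -10s + 6t:
  (-52/139, -1153/139) → f = -6398/139
  (-211/16, 619/16) → f = 364
  (739/34, 64/17) → f = -3311/17

s = -211/16, t = 619/16, maximum f = 364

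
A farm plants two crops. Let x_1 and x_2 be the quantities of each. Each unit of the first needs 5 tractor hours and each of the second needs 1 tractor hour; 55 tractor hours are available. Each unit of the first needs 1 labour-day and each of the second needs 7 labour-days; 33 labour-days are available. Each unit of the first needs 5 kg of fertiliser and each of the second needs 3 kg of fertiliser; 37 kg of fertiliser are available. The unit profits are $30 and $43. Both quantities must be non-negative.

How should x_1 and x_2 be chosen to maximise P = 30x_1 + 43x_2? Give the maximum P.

x_1 = 5, x_2 = 4, maximum P = 322

Corner points and P = 30x_1 + 43x_2:
  (0, 0) → P = 0
  (0, 33/7) → P = 1419/7
  (37/5, 0) → P = 222
  (5, 4) → P = 322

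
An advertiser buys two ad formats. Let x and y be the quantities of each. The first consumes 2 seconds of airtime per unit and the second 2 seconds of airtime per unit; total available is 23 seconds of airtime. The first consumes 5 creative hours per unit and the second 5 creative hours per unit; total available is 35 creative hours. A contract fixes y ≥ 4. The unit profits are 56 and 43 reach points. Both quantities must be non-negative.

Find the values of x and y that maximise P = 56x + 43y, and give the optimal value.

Vertices and P = 56x + 43y:
  (0, 7) → P = 301
  (0, 4) → P = 172
  (3, 4) → P = 340

x = 3, y = 4, maximum P = 340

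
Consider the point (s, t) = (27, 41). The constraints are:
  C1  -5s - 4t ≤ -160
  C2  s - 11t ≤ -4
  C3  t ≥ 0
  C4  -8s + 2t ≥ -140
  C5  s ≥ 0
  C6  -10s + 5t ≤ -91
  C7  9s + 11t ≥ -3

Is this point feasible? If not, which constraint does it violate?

not feasible — violates C6

Constraint C6: -10s + 5t = -65, which is not ≤ -91. All other constraints are satisfied.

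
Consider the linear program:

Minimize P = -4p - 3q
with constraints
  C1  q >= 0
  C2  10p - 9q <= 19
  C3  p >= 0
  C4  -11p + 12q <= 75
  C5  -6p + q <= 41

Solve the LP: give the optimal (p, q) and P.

Feasible corners and P = -4p - 3q:
  (19/10, 0) → P = -38/5
  (0, 0) → P = 0
  (43, 137/3) → P = -309
  (0, 25/4) → P = -75/4

The optimum lies where 10p - 9q = 19 and -11p + 12q = 75.
Solving simultaneously gives p = 43, q = 137/3.

p = 43, q = 137/3, minimum P = -309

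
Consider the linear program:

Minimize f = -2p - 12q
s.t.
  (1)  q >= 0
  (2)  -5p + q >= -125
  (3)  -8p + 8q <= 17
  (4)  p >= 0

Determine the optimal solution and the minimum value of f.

p = 1017/32, q = 1085/32, minimum f = -7527/16

Vertices and f = -2p - 12q:
  (25, 0) → f = -50
  (0, 0) → f = 0
  (1017/32, 1085/32) → f = -7527/16
  (0, 17/8) → f = -51/2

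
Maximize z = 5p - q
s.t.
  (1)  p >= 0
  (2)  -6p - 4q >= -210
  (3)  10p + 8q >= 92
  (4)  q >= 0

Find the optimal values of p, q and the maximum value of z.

Corner points and z = 5p - q:
  (0, 105/2) → z = -105/2
  (0, 23/2) → z = -23/2
  (35, 0) → z = 175
  (46/5, 0) → z = 46

p = 35, q = 0, maximum z = 175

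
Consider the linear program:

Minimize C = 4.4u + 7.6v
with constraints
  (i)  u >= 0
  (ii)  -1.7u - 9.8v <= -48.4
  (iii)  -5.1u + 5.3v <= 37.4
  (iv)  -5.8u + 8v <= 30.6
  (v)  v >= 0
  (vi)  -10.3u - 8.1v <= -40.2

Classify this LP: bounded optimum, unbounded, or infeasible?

bounded optimum

Feasible corners and C = 4.4u + 7.6v:
  (2183/1761, 16637/3522) → C = 364129/8805
  (484/17, 0) → C = 10648/85
The feasible region has finitely many vertices and no improving ray; the minimum is 364129/8805 at (2183/1761, 16637/3522).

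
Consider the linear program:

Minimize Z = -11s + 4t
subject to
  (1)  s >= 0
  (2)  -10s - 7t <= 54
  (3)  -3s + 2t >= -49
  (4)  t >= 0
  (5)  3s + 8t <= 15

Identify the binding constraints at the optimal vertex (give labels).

Vertices and Z = -11s + 4t:
  (0, 0) → Z = 0
  (0, 15/8) → Z = 15/2
  (5, 0) → Z = -55

The minimum is at (5, 0). Substituting into each constraint, equality holds for (4) and (5); the remaining constraints have slack.

(4) and (5)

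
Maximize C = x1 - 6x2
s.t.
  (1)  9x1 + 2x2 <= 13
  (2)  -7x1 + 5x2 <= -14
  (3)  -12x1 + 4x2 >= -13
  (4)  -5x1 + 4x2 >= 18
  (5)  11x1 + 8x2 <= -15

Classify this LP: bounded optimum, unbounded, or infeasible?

infeasible

The boundaries -7x1 + 5x2 = -14 and -12x1 + 4x2 = -13 meet at (9/32, -77/32), but that point violates -5x1 + 4x2 ≥ 18. Every candidate vertex is excluded by some other constraint, so the feasible region is empty.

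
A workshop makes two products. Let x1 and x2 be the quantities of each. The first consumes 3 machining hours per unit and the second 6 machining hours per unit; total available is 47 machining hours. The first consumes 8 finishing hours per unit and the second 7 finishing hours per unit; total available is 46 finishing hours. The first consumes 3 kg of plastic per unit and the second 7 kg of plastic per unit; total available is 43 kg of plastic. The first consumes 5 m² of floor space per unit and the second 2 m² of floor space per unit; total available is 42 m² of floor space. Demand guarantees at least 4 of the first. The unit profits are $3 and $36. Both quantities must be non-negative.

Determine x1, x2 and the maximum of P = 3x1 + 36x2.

Corner points and P = 3x1 + 36x2:
  (23/4, 0) → P = 69/4
  (4, 0) → P = 12
  (4, 2) → P = 84

The binding constraints are 8x1 + 7x2 = 46 and x1 = 4.
Solving simultaneously gives x1 = 4, x2 = 2.

x1 = 4, x2 = 2, maximum P = 84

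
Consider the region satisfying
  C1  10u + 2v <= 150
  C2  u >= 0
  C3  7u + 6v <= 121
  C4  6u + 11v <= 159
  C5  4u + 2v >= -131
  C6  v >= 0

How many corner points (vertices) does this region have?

Intersecting each pair of boundary lines and keeping only the points that satisfy every inequality leaves:
  (329/23, 80/23)
  (15, 0)
  (0, 159/11)
  (0, 0)
  (377/41, 387/41)

5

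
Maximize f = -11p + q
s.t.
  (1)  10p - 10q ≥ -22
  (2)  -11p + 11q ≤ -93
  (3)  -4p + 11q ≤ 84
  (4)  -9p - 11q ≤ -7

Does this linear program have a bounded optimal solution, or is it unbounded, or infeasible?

bounded optimum

Vertices and f = -11p + q:
  (177/7, 1296/77) → f = -20121/77
  (5, -38/11) → f = -643/11
The feasible region has finitely many vertices and no improving ray; the maximum is -643/11 at (5, -38/11).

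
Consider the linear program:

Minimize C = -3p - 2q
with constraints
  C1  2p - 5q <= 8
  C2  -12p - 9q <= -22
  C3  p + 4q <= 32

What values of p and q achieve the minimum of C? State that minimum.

Corner points and C = -3p - 2q:
  (7/3, -2/3) → C = -17/3
  (192/13, 56/13) → C = -688/13
  (-200/39, 362/39) → C = -124/39

p = 192/13, q = 56/13, minimum C = -688/13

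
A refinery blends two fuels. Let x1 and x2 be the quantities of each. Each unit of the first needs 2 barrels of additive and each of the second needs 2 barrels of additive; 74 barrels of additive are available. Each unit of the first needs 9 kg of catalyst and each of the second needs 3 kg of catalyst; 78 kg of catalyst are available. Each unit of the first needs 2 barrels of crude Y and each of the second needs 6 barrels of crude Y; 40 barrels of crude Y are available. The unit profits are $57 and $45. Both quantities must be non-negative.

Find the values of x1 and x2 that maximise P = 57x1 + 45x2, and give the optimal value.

x1 = 29/4, x2 = 17/4, maximum P = 1209/2

At the optimal vertex, 9x1 + 3x2 = 78 and 2x1 + 6x2 = 40.
Solving simultaneously gives x1 = 29/4, x2 = 17/4.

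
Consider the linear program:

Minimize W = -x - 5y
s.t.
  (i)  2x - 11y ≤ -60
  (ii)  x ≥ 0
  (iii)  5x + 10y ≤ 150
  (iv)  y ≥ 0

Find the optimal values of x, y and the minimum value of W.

x = 0, y = 15, minimum W = -75

Extreme points and W = -x - 5y:
  (0, 60/11) → W = -300/11
  (14, 8) → W = -54
  (0, 15) → W = -75

The optimum lies where x = 0 and 5x + 10y = 150.
Solving simultaneously gives x = 0, y = 15.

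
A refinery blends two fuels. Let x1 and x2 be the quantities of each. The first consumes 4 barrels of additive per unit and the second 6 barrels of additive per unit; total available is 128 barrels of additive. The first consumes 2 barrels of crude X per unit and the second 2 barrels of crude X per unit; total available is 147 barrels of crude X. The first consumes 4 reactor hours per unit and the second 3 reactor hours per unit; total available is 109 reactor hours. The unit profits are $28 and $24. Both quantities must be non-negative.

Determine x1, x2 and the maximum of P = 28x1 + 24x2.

x1 = 45/2, x2 = 19/3, maximum P = 782

Extreme points and P = 28x1 + 24x2:
  (0, 0) → P = 0
  (0, 64/3) → P = 512
  (109/4, 0) → P = 763
  (45/2, 19/3) → P = 782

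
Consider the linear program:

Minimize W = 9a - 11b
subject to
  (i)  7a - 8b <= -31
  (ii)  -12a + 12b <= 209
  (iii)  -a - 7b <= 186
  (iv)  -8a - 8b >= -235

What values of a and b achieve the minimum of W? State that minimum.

a = 287/48, b = 1123/48, minimum W = -4885/24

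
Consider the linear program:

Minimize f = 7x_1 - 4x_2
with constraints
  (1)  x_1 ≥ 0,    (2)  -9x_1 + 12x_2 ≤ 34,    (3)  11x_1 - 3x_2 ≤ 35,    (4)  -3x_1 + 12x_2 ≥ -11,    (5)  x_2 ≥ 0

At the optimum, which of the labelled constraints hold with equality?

(1) and (2)

Vertices and f = 7x_1 - 4x_2:
  (0, 17/6) → f = -34/3
  (0, 0) → f = 0
  (174/35, 689/105) → f = 898/105
  (35/11, 0) → f = 245/11

The minimum is at (0, 17/6). Substituting into each constraint, equality holds for (1) and (2); the remaining constraints have slack.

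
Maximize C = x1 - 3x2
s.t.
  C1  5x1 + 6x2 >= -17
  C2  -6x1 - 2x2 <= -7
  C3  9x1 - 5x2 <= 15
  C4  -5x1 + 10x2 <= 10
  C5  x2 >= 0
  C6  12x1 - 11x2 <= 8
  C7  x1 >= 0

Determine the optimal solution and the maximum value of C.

x1 = 31/30, x2 = 2/5, maximum C = -1/6

The optimum lies where -6x1 - 2x2 = -7 and 12x1 - 11x2 = 8.
Solving simultaneously gives x1 = 31/30, x2 = 2/5.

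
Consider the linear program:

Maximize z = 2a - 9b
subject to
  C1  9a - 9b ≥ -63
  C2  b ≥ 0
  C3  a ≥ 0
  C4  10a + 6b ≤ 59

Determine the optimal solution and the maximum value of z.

Corner points and z = 2a - 9b:
  (0, 7) → z = -63
  (17/16, 129/16) → z = -1127/16
  (0, 0) → z = 0
  (59/10, 0) → z = 59/5

At the optimal vertex, b = 0 and 10a + 6b = 59.
Solving simultaneously gives a = 59/10, b = 0.

a = 59/10, b = 0, maximum z = 59/5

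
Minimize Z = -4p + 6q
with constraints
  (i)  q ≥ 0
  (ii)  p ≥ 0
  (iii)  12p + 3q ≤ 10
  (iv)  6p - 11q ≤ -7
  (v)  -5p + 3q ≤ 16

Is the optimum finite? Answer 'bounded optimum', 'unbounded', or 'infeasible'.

Feasible corners and Z = -4p + 6q:
  (0, 10/3) → Z = 20
  (0, 7/11) → Z = 42/11
  (89/150, 24/25) → Z = 254/75
The feasible region has finitely many vertices and no improving ray; the minimum is 254/75 at (89/150, 24/25).

bounded optimum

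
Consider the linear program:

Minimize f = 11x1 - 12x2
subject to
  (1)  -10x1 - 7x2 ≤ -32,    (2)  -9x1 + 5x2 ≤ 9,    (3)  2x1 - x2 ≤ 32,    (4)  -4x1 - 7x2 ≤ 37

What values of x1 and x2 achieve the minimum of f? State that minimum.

x1 = 169, x2 = 306, minimum f = -1813

Feasible corners and f = 11x1 - 12x2:
  (97/113, 378/113) → f = -3469/113
  (32/3, -32/3) → f = 736/3
  (169, 306) → f = -1813

The binding constraints are -9x1 + 5x2 = 9 and 2x1 - x2 = 32.
Solving simultaneously gives x1 = 169, x2 = 306.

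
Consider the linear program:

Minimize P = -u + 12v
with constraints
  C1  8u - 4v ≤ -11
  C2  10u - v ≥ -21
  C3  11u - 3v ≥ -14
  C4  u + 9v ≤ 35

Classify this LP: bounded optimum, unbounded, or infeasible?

Corner points and P = -u + 12v:
  (-23/20, 9/20) → P = 131/20
  (41/76, 291/76) → P = 3451/76
  (-7/34, 133/34) → P = 1603/34
The feasible region has finitely many vertices and no improving ray; the minimum is 131/20 at (-23/20, 9/20).

bounded optimum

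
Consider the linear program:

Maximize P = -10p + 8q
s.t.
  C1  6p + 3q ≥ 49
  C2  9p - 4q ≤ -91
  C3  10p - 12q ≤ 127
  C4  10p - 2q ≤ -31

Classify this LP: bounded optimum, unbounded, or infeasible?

From the feasible point (-77/51, 329/17), moving in the direction (2, 10) keeps every constraint satisfied while P increases without bound.

unbounded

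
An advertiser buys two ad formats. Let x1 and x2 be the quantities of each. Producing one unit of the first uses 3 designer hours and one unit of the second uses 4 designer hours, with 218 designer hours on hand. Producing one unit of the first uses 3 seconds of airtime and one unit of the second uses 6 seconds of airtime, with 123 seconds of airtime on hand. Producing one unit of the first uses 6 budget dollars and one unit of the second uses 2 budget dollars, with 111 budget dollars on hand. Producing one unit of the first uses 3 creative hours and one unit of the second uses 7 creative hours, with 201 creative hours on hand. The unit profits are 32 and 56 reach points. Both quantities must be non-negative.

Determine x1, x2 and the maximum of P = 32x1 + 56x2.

Feasible corners and P = 32x1 + 56x2:
  (0, 0) → P = 0
  (0, 41/2) → P = 1148
  (37/2, 0) → P = 592
  (14, 27/2) → P = 1204

The optimum lies where 3x1 + 6x2 = 123 and 6x1 + 2x2 = 111.
Solving simultaneously gives x1 = 14, x2 = 27/2.

x1 = 14, x2 = 27/2, maximum P = 1204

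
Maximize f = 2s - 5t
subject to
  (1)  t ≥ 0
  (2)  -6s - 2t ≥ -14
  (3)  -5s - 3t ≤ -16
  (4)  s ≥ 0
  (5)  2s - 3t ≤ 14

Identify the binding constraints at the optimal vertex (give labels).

(2) and (3)

Extreme points and f = 2s - 5t:
  (5/4, 13/4) → f = -55/4
  (0, 7) → f = -35
  (0, 16/3) → f = -80/3

The maximum is at (5/4, 13/4). Substituting into each constraint, equality holds for (2) and (3); the remaining constraints have slack.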